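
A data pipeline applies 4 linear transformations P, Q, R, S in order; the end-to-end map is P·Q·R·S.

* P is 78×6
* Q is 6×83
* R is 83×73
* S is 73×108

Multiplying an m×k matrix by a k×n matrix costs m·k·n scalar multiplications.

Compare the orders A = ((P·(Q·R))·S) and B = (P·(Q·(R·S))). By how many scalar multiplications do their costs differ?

73230

Order A = ((P·(Q·R))·S): (Q·R): 6×83 by 83×73 → 6×73, cost 6·83·73 = 36354; (P·(Q·R)): 78×6 by 6×73 → 78×73, cost 78·6·73 = 34164; cumulative 70518; ((P·(Q·R))·S): 78×73 by 73×108 → 78×108, cost 78·73·108 = 614952; cumulative 685470. Total 685470.
Order B = (P·(Q·(R·S))): (R·S): 83×73 by 73×108 → 83×108, cost 83·73·108 = 654372; (Q·(R·S)): 6×83 by 83×108 → 6×108, cost 6·83·108 = 53784; cumulative 708156; (P·(Q·(R·S))): 78×6 by 6×108 → 78×108, cost 78·6·108 = 50544; cumulative 758700. Total 758700.
Difference: |685470 − 758700| = 73230.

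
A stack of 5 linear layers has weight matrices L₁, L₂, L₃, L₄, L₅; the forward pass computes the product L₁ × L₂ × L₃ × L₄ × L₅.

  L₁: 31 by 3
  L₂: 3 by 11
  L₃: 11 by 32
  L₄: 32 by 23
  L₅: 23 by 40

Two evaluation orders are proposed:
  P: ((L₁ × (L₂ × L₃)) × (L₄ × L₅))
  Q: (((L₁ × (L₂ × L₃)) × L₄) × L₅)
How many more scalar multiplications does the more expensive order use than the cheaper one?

17784

Order P = ((L₁ × (L₂ × L₃)) × (L₄ × L₅)): (L₂ × L₃): 3×11 by 11×32 → 3×32, cost 3·11·32 = 1056; (L₁ × (L₂ × L₃)): 31×3 by 3×32 → 31×32, cost 31·3·32 = 2976; cumulative 4032; (L₄ × L₅): 32×23 by 23×40 → 32×40, cost 32·23·40 = 29440; ((L₁ × (L₂ × L₃)) × (L₄ × L₅)): 31×32 by 32×40 → 31×40, cost 31·32·40 = 39680; cumulative 73152. Total 73152.
Order Q = (((L₁ × (L₂ × L₃)) × L₄) × L₅): (L₂ × L₃): 3×11 by 11×32 → 3×32, cost 3·11·32 = 1056; (L₁ × (L₂ × L₃)): 31×3 by 3×32 → 31×32, cost 31·3·32 = 2976; cumulative 4032; ((L₁ × (L₂ × L₃)) × L₄): 31×32 by 32×23 → 31×23, cost 31·32·23 = 22816; cumulative 26848; (((L₁ × (L₂ × L₃)) × L₄) × L₅): 31×23 by 23×40 → 31×40, cost 31·23·40 = 28520; cumulative 55368. Total 55368.
Difference: |73152 − 55368| = 17784.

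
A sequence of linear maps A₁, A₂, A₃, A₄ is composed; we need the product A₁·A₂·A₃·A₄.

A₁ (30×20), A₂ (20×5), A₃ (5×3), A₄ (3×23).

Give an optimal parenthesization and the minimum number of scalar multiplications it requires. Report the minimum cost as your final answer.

4170

Adjacent pairs: A₁A₂ = 30·20·5 = 3000; A₂A₃ = 20·5·3 = 300; A₃A₄ = 5·3·23 = 345.
Length 3: A₁..A₃: k=1: 0+300+30·20·3=2100; k=2: 3000+0+30·5·3=3450 → min 2100 | A₂..A₄: k=2: 0+345+20·5·23=2645; k=3: 300+0+20·3·23=1680 → min 1680.
Length 4: A₁..A₄: k=1: 0+1680+30·20·23=15480; k=2: 3000+345+30·5·23=6795; k=3: 2100+0+30·3·23=4170 → min 4170.
Optimal parenthesization: ((A₁·(A₂·A₃))·A₄) with cost 4170.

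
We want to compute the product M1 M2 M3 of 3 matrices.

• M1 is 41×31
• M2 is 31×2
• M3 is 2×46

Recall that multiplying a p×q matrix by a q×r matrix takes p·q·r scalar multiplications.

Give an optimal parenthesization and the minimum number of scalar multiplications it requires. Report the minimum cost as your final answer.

6314

(M1 (M2 M3)): cost 61318.
((M1 M2) M3): cost 6314.
Optimal: ((M1 M2) M3) with cost 6314.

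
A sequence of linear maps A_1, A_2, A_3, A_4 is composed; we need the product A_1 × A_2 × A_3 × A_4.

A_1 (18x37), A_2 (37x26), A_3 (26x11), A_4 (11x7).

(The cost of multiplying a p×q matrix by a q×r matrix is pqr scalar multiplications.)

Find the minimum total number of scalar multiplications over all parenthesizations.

13398

Adjacent pairs: A_1A_2 = 18·37·26 = 17316; A_2A_3 = 37·26·11 = 10582; A_3A_4 = 26·11·7 = 2002.
Length 3: A_1..A_3: k=1: 0+10582+18·37·11=17908; k=2: 17316+0+18·26·11=22464 → min 17908 | A_2..A_4: k=2: 0+2002+37·26·7=8736; k=3: 10582+0+37·11·7=13431 → min 8736.
Length 4: A_1..A_4: k=1: 0+8736+18·37·7=13398; k=2: 17316+2002+18·26·7=22594; k=3: 17908+0+18·11·7=19294 → min 13398.
Optimal order: (A_1 × (A_2 × (A_3 × A_4))) with cost 13398.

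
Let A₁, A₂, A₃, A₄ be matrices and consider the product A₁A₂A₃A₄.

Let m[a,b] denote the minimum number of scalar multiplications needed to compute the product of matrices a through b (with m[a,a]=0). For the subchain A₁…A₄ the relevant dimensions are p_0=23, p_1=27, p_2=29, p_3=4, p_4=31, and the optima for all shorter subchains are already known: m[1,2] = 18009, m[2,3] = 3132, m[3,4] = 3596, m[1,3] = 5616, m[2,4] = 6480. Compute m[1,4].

8468

m[1,4] = min over k∈[1,3] of m[1,k]+m[k+1,4]+p_{0}·p_k·p_{4}.
k=1: 0 + 6480 + 23·27·31 = 25731; k=2: 18009 + 3596 + 23·29·31 = 42282; k=3: 5616 + 0 + 23·4·31 = 8468.
Minimum: 8468 at k=3.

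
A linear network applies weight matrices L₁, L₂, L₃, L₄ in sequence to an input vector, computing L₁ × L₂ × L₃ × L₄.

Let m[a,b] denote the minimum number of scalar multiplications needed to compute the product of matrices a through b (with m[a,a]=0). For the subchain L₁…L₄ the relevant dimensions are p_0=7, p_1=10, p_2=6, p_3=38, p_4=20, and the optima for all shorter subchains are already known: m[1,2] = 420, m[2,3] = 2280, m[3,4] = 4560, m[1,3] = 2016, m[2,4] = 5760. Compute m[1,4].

5820

m[1,4] = min over k∈[1,3] of m[1,k]+m[k+1,4]+p_{0}·p_k·p_{4}.
k=1: 0 + 5760 + 7·10·20 = 7160; k=2: 420 + 4560 + 7·6·20 = 5820; k=3: 2016 + 0 + 7·38·20 = 7336.
Minimum: 5820 at k=2.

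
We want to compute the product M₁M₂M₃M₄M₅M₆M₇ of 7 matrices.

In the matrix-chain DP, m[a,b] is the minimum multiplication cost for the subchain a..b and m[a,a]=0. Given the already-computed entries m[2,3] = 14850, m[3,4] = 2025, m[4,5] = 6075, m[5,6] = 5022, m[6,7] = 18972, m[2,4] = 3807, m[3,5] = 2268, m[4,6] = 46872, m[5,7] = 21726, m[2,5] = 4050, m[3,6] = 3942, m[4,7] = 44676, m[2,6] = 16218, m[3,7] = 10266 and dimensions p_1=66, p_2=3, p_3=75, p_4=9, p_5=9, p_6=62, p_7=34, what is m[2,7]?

m[2,7] = min over k∈[2,6] of m[2,k]+m[k+1,7]+p_{1}·p_k·p_{7}.
k=2: 0 + 10266 + 66·3·34 = 16998; k=3: 14850 + 44676 + 66·75·34 = 227826; k=4: 3807 + 21726 + 66·9·34 = 45729; k=5: 4050 + 18972 + 66·9·34 = 43218; k=6: 16218 + 0 + 66·62·34 = 155346.
Minimum: 16998 at k=2.

16998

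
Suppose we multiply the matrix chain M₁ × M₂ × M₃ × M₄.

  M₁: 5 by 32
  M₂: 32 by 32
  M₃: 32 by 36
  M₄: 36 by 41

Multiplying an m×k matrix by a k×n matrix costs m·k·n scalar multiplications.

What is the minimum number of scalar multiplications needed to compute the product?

18260

Adjacent pairs: M₁M₂ = 5·32·32 = 5120; M₂M₃ = 32·32·36 = 36864; M₃M₄ = 32·36·41 = 47232.
Length 3: M₁..M₃: k=1: 0+36864+5·32·36=42624; k=2: 5120+0+5·32·36=10880 → min 10880 | M₂..M₄: k=2: 0+47232+32·32·41=89216; k=3: 36864+0+32·36·41=84096 → min 84096.
Length 4: M₁..M₄: k=1: 0+84096+5·32·41=90656; k=2: 5120+47232+5·32·41=58912; k=3: 10880+0+5·36·41=18260 → min 18260.
Optimal order: (((M₁ × M₂) × M₃) × M₄) with cost 18260.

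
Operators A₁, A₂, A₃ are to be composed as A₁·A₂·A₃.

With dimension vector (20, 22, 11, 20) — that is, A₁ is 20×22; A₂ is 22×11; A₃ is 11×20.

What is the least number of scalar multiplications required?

Order (A₁·(A₂·A₃)): (A₂·A₃): 22×11 by 11×20 → 22×20, cost 22·11·20 = 4840; (A₁·(A₂·A₃)): 20×22 by 22×20 → 20×20, cost 20·22·20 = 8800; cumulative 13640. Total 13640.
Order ((A₁·A₂)·A₃): (A₁·A₂): 20×22 by 22×11 → 20×11, cost 20·22·11 = 4840; ((A₁·A₂)·A₃): 20×11 by 11×20 → 20×20, cost 20·11·20 = 4400; cumulative 9240. Total 9240.
Minimum: 9240.

9240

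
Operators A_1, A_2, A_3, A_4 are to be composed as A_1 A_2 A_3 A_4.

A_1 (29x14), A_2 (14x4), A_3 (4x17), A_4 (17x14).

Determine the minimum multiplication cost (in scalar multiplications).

Adjacent pairs: A_1A_2 = 29·14·4 = 1624; A_2A_3 = 14·4·17 = 952; A_3A_4 = 4·17·14 = 952.
Length 3: A_1..A_3: k=1: 0+952+29·14·17=7854; k=2: 1624+0+29·4·17=3596 → min 3596 | A_2..A_4: k=2: 0+952+14·4·14=1736; k=3: 952+0+14·17·14=4284 → min 1736.
Length 4: A_1..A_4: k=1: 0+1736+29·14·14=7420; k=2: 1624+952+29·4·14=4200; k=3: 3596+0+29·17·14=10498 → min 4200.
Optimal order: ((A_1 A_2) (A_3 A_4)) with cost 4200.

4200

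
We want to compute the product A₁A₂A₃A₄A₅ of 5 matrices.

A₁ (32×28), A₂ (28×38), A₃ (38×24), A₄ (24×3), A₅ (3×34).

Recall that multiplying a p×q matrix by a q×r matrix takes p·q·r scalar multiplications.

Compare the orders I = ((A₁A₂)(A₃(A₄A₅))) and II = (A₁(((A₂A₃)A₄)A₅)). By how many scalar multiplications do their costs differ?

47976

Order I = ((A₁A₂)(A₃(A₄A₅))): (A₁A₂): 32×28 by 28×38 → 32×38, cost 32·28·38 = 34048; (A₄A₅): 24×3 by 3×34 → 24×34, cost 24·3·34 = 2448; (A₃(A₄A₅)): 38×24 by 24×34 → 38×34, cost 38·24·34 = 31008; cumulative 33456; ((A₁A₂)(A₃(A₄A₅))): 32×38 by 38×34 → 32×34, cost 32·38·34 = 41344; cumulative 108848. Total 108848.
Order II = (A₁(((A₂A₃)A₄)A₅)): (A₂A₃): 28×38 by 38×24 → 28×24, cost 28·38·24 = 25536; ((A₂A₃)A₄): 28×24 by 24×3 → 28×3, cost 28·24·3 = 2016; cumulative 27552; (((A₂A₃)A₄)A₅): 28×3 by 3×34 → 28×34, cost 28·3·34 = 2856; cumulative 30408; (A₁(((A₂A₃)A₄)A₅)): 32×28 by 28×34 → 32×34, cost 32·28·34 = 30464; cumulative 60872. Total 60872.
Difference: |108848 − 60872| = 47976.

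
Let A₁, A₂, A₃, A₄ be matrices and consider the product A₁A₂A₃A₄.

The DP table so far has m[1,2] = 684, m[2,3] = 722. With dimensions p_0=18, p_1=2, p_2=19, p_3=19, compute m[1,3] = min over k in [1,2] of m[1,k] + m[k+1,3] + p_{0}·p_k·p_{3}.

m[1,3] = min over k∈[1,2] of m[1,k]+m[k+1,3]+p_{0}·p_k·p_{3}.
k=1: 0 + 722 + 18·2·19 = 1406; k=2: 684 + 0 + 18·19·19 = 7182.
Minimum: 1406 at k=1.

1406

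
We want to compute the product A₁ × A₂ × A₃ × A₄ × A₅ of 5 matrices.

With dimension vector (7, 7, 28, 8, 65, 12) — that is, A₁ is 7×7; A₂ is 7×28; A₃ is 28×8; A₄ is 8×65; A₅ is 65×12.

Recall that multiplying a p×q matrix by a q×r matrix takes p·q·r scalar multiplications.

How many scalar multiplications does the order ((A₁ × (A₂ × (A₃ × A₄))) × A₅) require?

35945

(A₃ × A₄): 28×8 by 8×65 → 28×65, cost 28·8·65 = 14560
(A₂ × (A₃ × A₄)): 7×28 by 28×65 → 7×65, cost 7·28·65 = 12740; cumulative 27300
(A₁ × (A₂ × (A₃ × A₄))): 7×7 by 7×65 → 7×65, cost 7·7·65 = 3185; cumulative 30485
((A₁ × (A₂ × (A₃ × A₄))) × A₅): 7×65 by 65×12 → 7×12, cost 7·65·12 = 5460; cumulative 35945
Total: 35945 scalar multiplications.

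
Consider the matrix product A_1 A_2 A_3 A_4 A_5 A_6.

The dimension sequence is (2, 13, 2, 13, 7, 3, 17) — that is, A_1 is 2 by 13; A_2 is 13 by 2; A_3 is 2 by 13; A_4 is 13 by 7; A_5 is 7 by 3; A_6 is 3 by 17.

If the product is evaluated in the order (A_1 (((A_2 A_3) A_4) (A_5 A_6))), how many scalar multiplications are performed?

3867

(A_2 A_3): 13×2 by 2×13 → 13×13, cost 13·2·13 = 338
((A_2 A_3) A_4): 13×13 by 13×7 → 13×7, cost 13·13·7 = 1183; cumulative 1521
(A_5 A_6): 7×3 by 3×17 → 7×17, cost 7·3·17 = 357
(((A_2 A_3) A_4) (A_5 A_6)): 13×7 by 7×17 → 13×17, cost 13·7·17 = 1547; cumulative 3425
(A_1 (((A_2 A_3) A_4) (A_5 A_6))): 2×13 by 13×17 → 2×17, cost 2·13·17 = 442; cumulative 3867
Total: 3867 scalar multiplications.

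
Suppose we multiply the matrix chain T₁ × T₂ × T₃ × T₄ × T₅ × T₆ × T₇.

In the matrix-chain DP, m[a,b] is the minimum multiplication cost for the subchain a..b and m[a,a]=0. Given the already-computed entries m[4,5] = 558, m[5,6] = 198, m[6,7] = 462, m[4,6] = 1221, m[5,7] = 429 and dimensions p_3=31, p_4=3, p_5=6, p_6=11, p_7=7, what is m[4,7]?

m[4,7] = min over k∈[4,6] of m[4,k]+m[k+1,7]+p_{3}·p_k·p_{7}.
k=4: 0 + 429 + 31·3·7 = 1080; k=5: 558 + 462 + 31·6·7 = 2322; k=6: 1221 + 0 + 31·11·7 = 3608.
Minimum: 1080 at k=4.

1080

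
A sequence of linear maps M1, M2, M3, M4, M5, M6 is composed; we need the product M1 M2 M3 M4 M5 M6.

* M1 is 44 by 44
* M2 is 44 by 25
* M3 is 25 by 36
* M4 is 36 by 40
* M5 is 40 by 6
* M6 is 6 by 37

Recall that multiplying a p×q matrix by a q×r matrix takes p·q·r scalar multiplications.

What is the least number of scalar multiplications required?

Adjacent pairs: M1M2 = 44·44·25 = 48400; M2M3 = 44·25·36 = 39600; M3M4 = 25·36·40 = 36000; M4M5 = 36·40·6 = 8640; M5M6 = 40·6·37 = 8880.
Length 3: M1..M3: k=1: 0+39600+44·44·36=109296; k=2: 48400+0+44·25·36=88000 → min 88000 | M2..M4: k=2: 0+36000+44·25·40=80000; k=3: 39600+0+44·36·40=102960 → min 80000 | M3..M5: k=3: 0+8640+25·36·6=14040; k=4: 36000+0+25·40·6=42000 → min 14040 | M4..M6: k=4: 0+8880+36·40·37=62160; k=5: 8640+0+36·6·37=16632 → min 16632.
Length 4: M1..M4: k=1: 0+80000+44·44·40=157440; k=2: 48400+36000+44·25·40=128400; k=3: 88000+0+44·36·40=151360 → min 128400 | M2..M5: k=2: 0+14040+44·25·6=20640; k=3: 39600+8640+44·36·6=57744; k=4: 80000+0+44·40·6=90560 → min 20640 | M3..M6: k=3: 0+16632+25·36·37=49932; k=4: 36000+8880+25·40·37=81880; k=5: 14040+0+25·6·37=19590 → min 19590.
Length 5: M1..M5: k=1: 0+20640+44·44·6=32256; k=2: 48400+14040+44·25·6=69040; k=3: 88000+8640+44·36·6=106144; k=4: 128400+0+44·40·6=138960 → min 32256 | M2..M6: k=2: 0+19590+44·25·37=60290; k=3: 39600+16632+44·36·37=114840; k=4: 80000+8880+44·40·37=154000; k=5: 20640+0+44·6·37=30408 → min 30408.
Length 6: M1..M6: k=1: 0+30408+44·44·37=102040; k=2: 48400+19590+44·25·37=108690; k=3: 88000+16632+44·36·37=163240; k=4: 128400+8880+44·40·37=202400; k=5: 32256+0+44·6·37=42024 → min 42024.
Optimal order: ((M1 (M2 (M3 (M4 M5)))) M6) with cost 42024.

42024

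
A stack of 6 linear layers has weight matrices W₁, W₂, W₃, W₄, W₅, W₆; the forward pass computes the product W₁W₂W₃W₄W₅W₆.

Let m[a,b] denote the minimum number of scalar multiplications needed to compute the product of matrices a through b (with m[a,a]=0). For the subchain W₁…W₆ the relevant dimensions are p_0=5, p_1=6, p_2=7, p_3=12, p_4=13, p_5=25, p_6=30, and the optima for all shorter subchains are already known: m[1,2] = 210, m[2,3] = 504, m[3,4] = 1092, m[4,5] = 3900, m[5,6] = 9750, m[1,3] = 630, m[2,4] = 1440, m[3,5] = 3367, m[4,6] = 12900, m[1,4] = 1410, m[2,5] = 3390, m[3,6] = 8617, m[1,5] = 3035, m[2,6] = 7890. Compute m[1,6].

6785

m[1,6] = min over k∈[1,5] of m[1,k]+m[k+1,6]+p_{0}·p_k·p_{6}.
k=1: 0 + 7890 + 5·6·30 = 8790; k=2: 210 + 8617 + 5·7·30 = 9877; k=3: 630 + 12900 + 5·12·30 = 15330; k=4: 1410 + 9750 + 5·13·30 = 13110; k=5: 3035 + 0 + 5·25·30 = 6785.
Minimum: 6785 at k=5.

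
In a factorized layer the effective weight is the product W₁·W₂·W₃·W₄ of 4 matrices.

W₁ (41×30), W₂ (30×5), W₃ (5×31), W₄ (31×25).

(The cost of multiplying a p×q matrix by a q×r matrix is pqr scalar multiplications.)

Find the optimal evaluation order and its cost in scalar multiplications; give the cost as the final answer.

15150

Adjacent pairs: W₁W₂ = 41·30·5 = 6150; W₂W₃ = 30·5·31 = 4650; W₃W₄ = 5·31·25 = 3875.
Length 3: W₁..W₃: k=1: 0+4650+41·30·31=42780; k=2: 6150+0+41·5·31=12505 → min 12505 | W₂..W₄: k=2: 0+3875+30·5·25=7625; k=3: 4650+0+30·31·25=27900 → min 7625.
Length 4: W₁..W₄: k=1: 0+7625+41·30·25=38375; k=2: 6150+3875+41·5·25=15150; k=3: 12505+0+41·31·25=44280 → min 15150.
Optimal parenthesization: ((W₁·W₂)·(W₃·W₄)) with cost 15150.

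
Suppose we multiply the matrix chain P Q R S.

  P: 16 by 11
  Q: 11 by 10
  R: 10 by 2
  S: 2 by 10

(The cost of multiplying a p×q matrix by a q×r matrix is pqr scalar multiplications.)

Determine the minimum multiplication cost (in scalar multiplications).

Adjacent pairs: PQ = 16·11·10 = 1760; QR = 11·10·2 = 220; RS = 10·2·10 = 200.
Length 3: P..R: k=1: 0+220+16·11·2=572; k=2: 1760+0+16·10·2=2080 → min 572 | Q..S: k=2: 0+200+11·10·10=1300; k=3: 220+0+11·2·10=440 → min 440.
Length 4: P..S: k=1: 0+440+16·11·10=2200; k=2: 1760+200+16·10·10=3560; k=3: 572+0+16·2·10=892 → min 892.
Optimal order: ((P (Q R)) S) with cost 892.

892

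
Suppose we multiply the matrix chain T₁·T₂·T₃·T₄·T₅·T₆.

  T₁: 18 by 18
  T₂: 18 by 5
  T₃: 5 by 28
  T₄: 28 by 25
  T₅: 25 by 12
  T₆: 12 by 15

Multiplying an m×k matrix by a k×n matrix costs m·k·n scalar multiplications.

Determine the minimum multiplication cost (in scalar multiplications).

Adjacent pairs: T₁T₂ = 18·18·5 = 1620; T₂T₃ = 18·5·28 = 2520; T₃T₄ = 5·28·25 = 3500; T₄T₅ = 28·25·12 = 8400; T₅T₆ = 25·12·15 = 4500.
Length 3: T₁..T₃: k=1: 0+2520+18·18·28=11592; k=2: 1620+0+18·5·28=4140 → min 4140 | T₂..T₄: k=2: 0+3500+18·5·25=5750; k=3: 2520+0+18·28·25=15120 → min 5750 | T₃..T₅: k=3: 0+8400+5·28·12=10080; k=4: 3500+0+5·25·12=5000 → min 5000 | T₄..T₆: k=4: 0+4500+28·25·15=15000; k=5: 8400+0+28·12·15=13440 → min 13440.
Length 4: T₁..T₄: k=1: 0+5750+18·18·25=13850; k=2: 1620+3500+18·5·25=7370; k=3: 4140+0+18·28·25=16740 → min 7370 | T₂..T₅: k=2: 0+5000+18·5·12=6080; k=3: 2520+8400+18·28·12=16968; k=4: 5750+0+18·25·12=11150 → min 6080 | T₃..T₆: k=3: 0+13440+5·28·15=15540; k=4: 3500+4500+5·25·15=9875; k=5: 5000+0+5·12·15=5900 → min 5900.
Length 5: T₁..T₅: k=1: 0+6080+18·18·12=9968; k=2: 1620+5000+18·5·12=7700; k=3: 4140+8400+18·28·12=18588; k=4: 7370+0+18·25·12=12770 → min 7700 | T₂..T₆: k=2: 0+5900+18·5·15=7250; k=3: 2520+13440+18·28·15=23520; k=4: 5750+4500+18·25·15=17000; k=5: 6080+0+18·12·15=9320 → min 7250.
Length 6: T₁..T₆: k=1: 0+7250+18·18·15=12110; k=2: 1620+5900+18·5·15=8870; k=3: 4140+13440+18·28·15=25140; k=4: 7370+4500+18·25·15=18620; k=5: 7700+0+18·12·15=10940 → min 8870.
Optimal order: ((T₁·T₂)·(((T₃·T₄)·T₅)·T₆)) with cost 8870.

8870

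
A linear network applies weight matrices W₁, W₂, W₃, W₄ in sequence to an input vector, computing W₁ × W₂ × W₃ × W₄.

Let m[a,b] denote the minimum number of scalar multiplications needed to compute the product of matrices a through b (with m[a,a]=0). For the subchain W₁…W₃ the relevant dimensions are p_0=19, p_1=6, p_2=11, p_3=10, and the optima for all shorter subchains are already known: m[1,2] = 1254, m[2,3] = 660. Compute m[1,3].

m[1,3] = min over k∈[1,2] of m[1,k]+m[k+1,3]+p_{0}·p_k·p_{3}.
k=1: 0 + 660 + 19·6·10 = 1800; k=2: 1254 + 0 + 19·11·10 = 3344.
Minimum: 1800 at k=1.

1800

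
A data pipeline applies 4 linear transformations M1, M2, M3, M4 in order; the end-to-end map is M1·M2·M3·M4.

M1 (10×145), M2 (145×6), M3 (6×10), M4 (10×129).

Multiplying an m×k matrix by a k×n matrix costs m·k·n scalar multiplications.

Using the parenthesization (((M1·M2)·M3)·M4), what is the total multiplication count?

(M1·M2): 10×145 by 145×6 → 10×6, cost 10·145·6 = 8700
((M1·M2)·M3): 10×6 by 6×10 → 10×10, cost 10·6·10 = 600; cumulative 9300
(((M1·M2)·M3)·M4): 10×10 by 10×129 → 10×129, cost 10·10·129 = 12900; cumulative 22200
Total: 22200 scalar multiplications.

22200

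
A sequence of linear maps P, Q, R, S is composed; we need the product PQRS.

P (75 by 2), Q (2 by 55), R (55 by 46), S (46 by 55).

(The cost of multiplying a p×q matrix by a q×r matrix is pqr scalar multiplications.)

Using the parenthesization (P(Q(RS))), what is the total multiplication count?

(RS): 55×46 by 46×55 → 55×55, cost 55·46·55 = 139150
(Q(RS)): 2×55 by 55×55 → 2×55, cost 2·55·55 = 6050; cumulative 145200
(P(Q(RS))): 75×2 by 2×55 → 75×55, cost 75·2·55 = 8250; cumulative 153450
Total: 153450 scalar multiplications.

153450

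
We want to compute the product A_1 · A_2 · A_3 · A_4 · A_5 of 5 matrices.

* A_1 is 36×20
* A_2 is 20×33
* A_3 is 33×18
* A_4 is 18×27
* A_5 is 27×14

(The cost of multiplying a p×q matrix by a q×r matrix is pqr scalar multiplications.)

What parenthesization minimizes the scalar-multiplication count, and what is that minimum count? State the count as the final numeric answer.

Adjacent pairs: A_1A_2 = 36·20·33 = 23760; A_2A_3 = 20·33·18 = 11880; A_3A_4 = 33·18·27 = 16038; A_4A_5 = 18·27·14 = 6804.
Length 3: A_1..A_3: k=1: 0+11880+36·20·18=24840; k=2: 23760+0+36·33·18=45144 → min 24840 | A_2..A_4: k=2: 0+16038+20·33·27=33858; k=3: 11880+0+20·18·27=21600 → min 21600 | A_3..A_5: k=3: 0+6804+33·18·14=15120; k=4: 16038+0+33·27·14=28512 → min 15120.
Length 4: A_1..A_4: k=1: 0+21600+36·20·27=41040; k=2: 23760+16038+36·33·27=71874; k=3: 24840+0+36·18·27=42336 → min 41040 | A_2..A_5: k=2: 0+15120+20·33·14=24360; k=3: 11880+6804+20·18·14=23724; k=4: 21600+0+20·27·14=29160 → min 23724.
Length 5: A_1..A_5: k=1: 0+23724+36·20·14=33804; k=2: 23760+15120+36·33·14=55512; k=3: 24840+6804+36·18·14=40716; k=4: 41040+0+36·27·14=54648 → min 33804.
Optimal parenthesization: (A_1 · ((A_2 · A_3) · (A_4 · A_5))) with cost 33804.

33804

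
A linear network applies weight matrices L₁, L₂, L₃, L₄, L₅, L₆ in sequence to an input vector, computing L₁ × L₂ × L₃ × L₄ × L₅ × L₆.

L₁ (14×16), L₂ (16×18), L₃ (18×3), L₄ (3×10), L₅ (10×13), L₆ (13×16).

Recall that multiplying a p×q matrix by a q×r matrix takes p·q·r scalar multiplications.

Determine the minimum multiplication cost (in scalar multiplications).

Adjacent pairs: L₁L₂ = 14·16·18 = 4032; L₂L₃ = 16·18·3 = 864; L₃L₄ = 18·3·10 = 540; L₄L₅ = 3·10·13 = 390; L₅L₆ = 10·13·16 = 2080.
Length 3: L₁..L₃: k=1: 0+864+14·16·3=1536; k=2: 4032+0+14·18·3=4788 → min 1536 | L₂..L₄: k=2: 0+540+16·18·10=3420; k=3: 864+0+16·3·10=1344 → min 1344 | L₃..L₅: k=3: 0+390+18·3·13=1092; k=4: 540+0+18·10·13=2880 → min 1092 | L₄..L₆: k=4: 0+2080+3·10·16=2560; k=5: 390+0+3·13·16=1014 → min 1014.
Length 4: L₁..L₄: k=1: 0+1344+14·16·10=3584; k=2: 4032+540+14·18·10=7092; k=3: 1536+0+14·3·10=1956 → min 1956 | L₂..L₅: k=2: 0+1092+16·18·13=4836; k=3: 864+390+16·3·13=1878; k=4: 1344+0+16·10·13=3424 → min 1878 | L₃..L₆: k=3: 0+1014+18·3·16=1878; k=4: 540+2080+18·10·16=5500; k=5: 1092+0+18·13·16=4836 → min 1878.
Length 5: L₁..L₅: k=1: 0+1878+14·16·13=4790; k=2: 4032+1092+14·18·13=8400; k=3: 1536+390+14·3·13=2472; k=4: 1956+0+14·10·13=3776 → min 2472 | L₂..L₆: k=2: 0+1878+16·18·16=6486; k=3: 864+1014+16·3·16=2646; k=4: 1344+2080+16·10·16=5984; k=5: 1878+0+16·13·16=5206 → min 2646.
Length 6: L₁..L₆: k=1: 0+2646+14·16·16=6230; k=2: 4032+1878+14·18·16=9942; k=3: 1536+1014+14·3·16=3222; k=4: 1956+2080+14·10·16=6276; k=5: 2472+0+14·13·16=5384 → min 3222.
Optimal order: ((L₁ × (L₂ × L₃)) × ((L₄ × L₅) × L₆)) with cost 3222.

3222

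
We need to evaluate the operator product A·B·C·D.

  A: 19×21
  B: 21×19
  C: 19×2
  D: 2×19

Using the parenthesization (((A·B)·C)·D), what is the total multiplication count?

(A·B): 19×21 by 21×19 → 19×19, cost 19·21·19 = 7581
((A·B)·C): 19×19 by 19×2 → 19×2, cost 19·19·2 = 722; cumulative 8303
(((A·B)·C)·D): 19×2 by 2×19 → 19×19, cost 19·2·19 = 722; cumulative 9025
Total: 9025 scalar multiplications.

9025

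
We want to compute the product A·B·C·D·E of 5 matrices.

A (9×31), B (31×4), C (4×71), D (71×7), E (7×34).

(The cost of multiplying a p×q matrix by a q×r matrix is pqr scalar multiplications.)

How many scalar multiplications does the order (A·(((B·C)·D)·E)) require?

(B·C): 31×4 by 4×71 → 31×71, cost 31·4·71 = 8804
((B·C)·D): 31×71 by 71×7 → 31×7, cost 31·71·7 = 15407; cumulative 24211
(((B·C)·D)·E): 31×7 by 7×34 → 31×34, cost 31·7·34 = 7378; cumulative 31589
(A·(((B·C)·D)·E)): 9×31 by 31×34 → 9×34, cost 9·31·34 = 9486; cumulative 41075
Total: 41075 scalar multiplications.

41075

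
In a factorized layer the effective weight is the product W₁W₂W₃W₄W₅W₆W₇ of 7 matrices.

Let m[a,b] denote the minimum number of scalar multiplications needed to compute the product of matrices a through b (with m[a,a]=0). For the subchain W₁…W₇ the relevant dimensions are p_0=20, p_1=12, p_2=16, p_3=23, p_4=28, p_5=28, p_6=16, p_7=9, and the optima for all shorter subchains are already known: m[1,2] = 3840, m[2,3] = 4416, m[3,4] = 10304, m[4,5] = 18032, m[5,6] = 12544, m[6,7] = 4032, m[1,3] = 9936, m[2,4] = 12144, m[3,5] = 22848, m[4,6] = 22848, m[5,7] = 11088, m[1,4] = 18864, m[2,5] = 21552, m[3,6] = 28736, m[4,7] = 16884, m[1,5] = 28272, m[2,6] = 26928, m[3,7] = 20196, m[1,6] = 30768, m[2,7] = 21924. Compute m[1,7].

24084

m[1,7] = min over k∈[1,6] of m[1,k]+m[k+1,7]+p_{0}·p_k·p_{7}.
k=1: 0 + 21924 + 20·12·9 = 24084; k=2: 3840 + 20196 + 20·16·9 = 26916; k=3: 9936 + 16884 + 20·23·9 = 30960; k=4: 18864 + 11088 + 20·28·9 = 34992; k=5: 28272 + 4032 + 20·28·9 = 37344; k=6: 30768 + 0 + 20·16·9 = 33648.
Minimum: 24084 at k=1.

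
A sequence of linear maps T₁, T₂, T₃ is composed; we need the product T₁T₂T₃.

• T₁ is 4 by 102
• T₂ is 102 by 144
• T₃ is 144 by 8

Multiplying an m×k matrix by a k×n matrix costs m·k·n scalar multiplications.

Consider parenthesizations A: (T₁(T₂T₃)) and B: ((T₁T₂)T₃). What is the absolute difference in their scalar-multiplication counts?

Order A = (T₁(T₂T₃)): (T₂T₃): 102×144 by 144×8 → 102×8, cost 102·144·8 = 117504; (T₁(T₂T₃)): 4×102 by 102×8 → 4×8, cost 4·102·8 = 3264; cumulative 120768. Total 120768.
Order B = ((T₁T₂)T₃): (T₁T₂): 4×102 by 102×144 → 4×144, cost 4·102·144 = 58752; ((T₁T₂)T₃): 4×144 by 144×8 → 4×8, cost 4·144·8 = 4608; cumulative 63360. Total 63360.
Difference: |120768 − 63360| = 57408.

57408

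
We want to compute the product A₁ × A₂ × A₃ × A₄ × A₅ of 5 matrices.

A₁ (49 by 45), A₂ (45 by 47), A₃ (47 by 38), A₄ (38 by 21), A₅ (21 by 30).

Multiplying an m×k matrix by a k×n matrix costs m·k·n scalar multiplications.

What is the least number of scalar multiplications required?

159096

Adjacent pairs: A₁A₂ = 49·45·47 = 103635; A₂A₃ = 45·47·38 = 80370; A₃A₄ = 47·38·21 = 37506; A₄A₅ = 38·21·30 = 23940.
Length 3: A₁..A₃: k=1: 0+80370+49·45·38=164160; k=2: 103635+0+49·47·38=191149 → min 164160 | A₂..A₄: k=2: 0+37506+45·47·21=81921; k=3: 80370+0+45·38·21=116280 → min 81921 | A₃..A₅: k=3: 0+23940+47·38·30=77520; k=4: 37506+0+47·21·30=67116 → min 67116.
Length 4: A₁..A₄: k=1: 0+81921+49·45·21=128226; k=2: 103635+37506+49·47·21=189504; k=3: 164160+0+49·38·21=203262 → min 128226 | A₂..A₅: k=2: 0+67116+45·47·30=130566; k=3: 80370+23940+45·38·30=155610; k=4: 81921+0+45·21·30=110271 → min 110271.
Length 5: A₁..A₅: k=1: 0+110271+49·45·30=176421; k=2: 103635+67116+49·47·30=239841; k=3: 164160+23940+49·38·30=243960; k=4: 128226+0+49·21·30=159096 → min 159096.
Optimal order: ((A₁ × (A₂ × (A₃ × A₄))) × A₅) with cost 159096.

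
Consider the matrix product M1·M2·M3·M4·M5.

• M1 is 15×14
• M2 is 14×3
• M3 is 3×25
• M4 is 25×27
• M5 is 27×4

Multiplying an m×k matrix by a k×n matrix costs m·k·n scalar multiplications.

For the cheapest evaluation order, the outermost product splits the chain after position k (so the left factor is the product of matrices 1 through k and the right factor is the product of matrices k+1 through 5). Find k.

Adjacent pairs: M1M2 = 15·14·3 = 630; M2M3 = 14·3·25 = 1050; M3M4 = 3·25·27 = 2025; M4M5 = 25·27·4 = 2700.
Length 3: M1..M3: k=1: 0+1050+15·14·25=6300; k=2: 630+0+15·3·25=1755 → min 1755 | M2..M4: k=2: 0+2025+14·3·27=3159; k=3: 1050+0+14·25·27=10500 → min 3159 | M3..M5: k=3: 0+2700+3·25·4=3000; k=4: 2025+0+3·27·4=2349 → min 2349.
Length 4: M1..M4: k=1: 0+3159+15·14·27=8829; k=2: 630+2025+15·3·27=3870; k=3: 1755+0+15·25·27=11880 → min 3870 | M2..M5: k=2: 0+2349+14·3·4=2517; k=3: 1050+2700+14·25·4=5150; k=4: 3159+0+14·27·4=4671 → min 2517.
Top-level splits: k=1: (M1..M1)·(M2..M5) → 0+2517+15·14·4 = 3357; k=2: (M1..M2)·(M3..M5) → 630+2349+15·3·4 = 3159; k=3: (M1..M3)·(M4..M5) → 1755+2700+15·25·4 = 5955; k=4: (M1..M4)·(M5..M5) → 3870+0+15·27·4 = 5490.
Best split is after M2, i.e. k = 2.

2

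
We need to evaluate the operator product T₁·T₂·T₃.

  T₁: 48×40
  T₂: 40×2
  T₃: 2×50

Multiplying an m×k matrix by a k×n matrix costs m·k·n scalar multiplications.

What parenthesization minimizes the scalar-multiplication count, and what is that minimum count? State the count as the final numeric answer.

(T₁·(T₂·T₃)): cost 100000.
((T₁·T₂)·T₃): cost 8640.
Optimal: ((T₁·T₂)·T₃) with cost 8640.

8640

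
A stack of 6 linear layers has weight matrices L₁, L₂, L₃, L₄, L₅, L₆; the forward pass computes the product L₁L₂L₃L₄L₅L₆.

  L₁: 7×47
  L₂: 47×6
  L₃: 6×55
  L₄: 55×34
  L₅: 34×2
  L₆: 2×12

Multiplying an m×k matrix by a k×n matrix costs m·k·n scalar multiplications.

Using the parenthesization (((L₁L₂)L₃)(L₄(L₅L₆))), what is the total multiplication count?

(L₁L₂): 7×47 by 47×6 → 7×6, cost 7·47·6 = 1974
((L₁L₂)L₃): 7×6 by 6×55 → 7×55, cost 7·6·55 = 2310; cumulative 4284
(L₅L₆): 34×2 by 2×12 → 34×12, cost 34·2·12 = 816
(L₄(L₅L₆)): 55×34 by 34×12 → 55×12, cost 55·34·12 = 22440; cumulative 23256
(((L₁L₂)L₃)(L₄(L₅L₆))): 7×55 by 55×12 → 7×12, cost 7·55·12 = 4620; cumulative 32160
Total: 32160 scalar multiplications.

32160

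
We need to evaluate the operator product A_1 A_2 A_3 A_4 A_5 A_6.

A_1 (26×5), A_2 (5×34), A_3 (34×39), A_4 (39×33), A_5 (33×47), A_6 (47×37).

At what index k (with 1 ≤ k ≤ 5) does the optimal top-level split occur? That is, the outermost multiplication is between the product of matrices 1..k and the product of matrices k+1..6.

Adjacent pairs: A_1A_2 = 26·5·34 = 4420; A_2A_3 = 5·34·39 = 6630; A_3A_4 = 34·39·33 = 43758; A_4A_5 = 39·33·47 = 60489; A_5A_6 = 33·47·37 = 57387.
Length 3: A_1..A_3: k=1: 0+6630+26·5·39=11700; k=2: 4420+0+26·34·39=38896 → min 11700 | A_2..A_4: k=2: 0+43758+5·34·33=49368; k=3: 6630+0+5·39·33=13065 → min 13065 | A_3..A_5: k=3: 0+60489+34·39·47=122811; k=4: 43758+0+34·33·47=96492 → min 96492 | A_4..A_6: k=4: 0+57387+39·33·37=105006; k=5: 60489+0+39·47·37=128310 → min 105006.
Length 4: A_1..A_4: k=1: 0+13065+26·5·33=17355; k=2: 4420+43758+26·34·33=77350; k=3: 11700+0+26·39·33=45162 → min 17355 | A_2..A_5: k=2: 0+96492+5·34·47=104482; k=3: 6630+60489+5·39·47=76284; k=4: 13065+0+5·33·47=20820 → min 20820 | A_3..A_6: k=3: 0+105006+34·39·37=154068; k=4: 43758+57387+34·33·37=142659; k=5: 96492+0+34·47·37=155618 → min 142659.
Length 5: A_1..A_5: k=1: 0+20820+26·5·47=26930; k=2: 4420+96492+26·34·47=142460; k=3: 11700+60489+26·39·47=119847; k=4: 17355+0+26·33·47=57681 → min 26930 | A_2..A_6: k=2: 0+142659+5·34·37=148949; k=3: 6630+105006+5·39·37=118851; k=4: 13065+57387+5·33·37=76557; k=5: 20820+0+5·47·37=29515 → min 29515.
Top-level splits: k=1: (A_1..A_1)·(A_2..A_6) → 0+29515+26·5·37 = 34325; k=2: (A_1..A_2)·(A_3..A_6) → 4420+142659+26·34·37 = 179787; k=3: (A_1..A_3)·(A_4..A_6) → 11700+105006+26·39·37 = 154224; k=4: (A_1..A_4)·(A_5..A_6) → 17355+57387+26·33·37 = 106488; k=5: (A_1..A_5)·(A_6..A_6) → 26930+0+26·47·37 = 72144.
Best split is after A_1, i.e. k = 1.

1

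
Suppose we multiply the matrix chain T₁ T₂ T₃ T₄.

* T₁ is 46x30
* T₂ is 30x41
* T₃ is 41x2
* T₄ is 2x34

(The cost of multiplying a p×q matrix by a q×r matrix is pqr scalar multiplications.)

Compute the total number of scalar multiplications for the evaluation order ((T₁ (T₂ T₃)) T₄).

(T₂ T₃): 30×41 by 41×2 → 30×2, cost 30·41·2 = 2460
(T₁ (T₂ T₃)): 46×30 by 30×2 → 46×2, cost 46·30·2 = 2760; cumulative 5220
((T₁ (T₂ T₃)) T₄): 46×2 by 2×34 → 46×34, cost 46·2·34 = 3128; cumulative 8348
Total: 8348 scalar multiplications.

8348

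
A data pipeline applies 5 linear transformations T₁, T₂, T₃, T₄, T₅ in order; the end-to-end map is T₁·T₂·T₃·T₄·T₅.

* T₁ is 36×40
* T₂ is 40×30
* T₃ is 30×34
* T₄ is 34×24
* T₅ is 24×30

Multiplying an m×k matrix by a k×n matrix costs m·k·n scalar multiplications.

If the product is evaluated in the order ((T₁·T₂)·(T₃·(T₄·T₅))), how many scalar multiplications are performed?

(T₁·T₂): 36×40 by 40×30 → 36×30, cost 36·40·30 = 43200
(T₄·T₅): 34×24 by 24×30 → 34×30, cost 34·24·30 = 24480
(T₃·(T₄·T₅)): 30×34 by 34×30 → 30×30, cost 30·34·30 = 30600; cumulative 55080
((T₁·T₂)·(T₃·(T₄·T₅))): 36×30 by 30×30 → 36×30, cost 36·30·30 = 32400; cumulative 130680
Total: 130680 scalar multiplications.

130680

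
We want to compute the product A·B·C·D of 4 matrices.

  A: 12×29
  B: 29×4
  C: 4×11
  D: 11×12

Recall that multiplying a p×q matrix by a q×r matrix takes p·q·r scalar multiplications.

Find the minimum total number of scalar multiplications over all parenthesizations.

2496

Adjacent pairs: AB = 12·29·4 = 1392; BC = 29·4·11 = 1276; CD = 4·11·12 = 528.
Length 3: A..C: k=1: 0+1276+12·29·11=5104; k=2: 1392+0+12·4·11=1920 → min 1920 | B..D: k=2: 0+528+29·4·12=1920; k=3: 1276+0+29·11·12=5104 → min 1920.
Length 4: A..D: k=1: 0+1920+12·29·12=6096; k=2: 1392+528+12·4·12=2496; k=3: 1920+0+12·11·12=3504 → min 2496.
Optimal order: ((A·B)·(C·D)) with cost 2496.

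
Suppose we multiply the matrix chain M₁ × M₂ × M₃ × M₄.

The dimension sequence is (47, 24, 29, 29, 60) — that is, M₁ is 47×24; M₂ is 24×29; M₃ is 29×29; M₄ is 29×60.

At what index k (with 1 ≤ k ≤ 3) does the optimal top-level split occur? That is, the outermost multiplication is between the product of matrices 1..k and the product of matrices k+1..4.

1

Adjacent pairs: M₁M₂ = 47·24·29 = 32712; M₂M₃ = 24·29·29 = 20184; M₃M₄ = 29·29·60 = 50460.
Length 3: M₁..M₃: k=1: 0+20184+47·24·29=52896; k=2: 32712+0+47·29·29=72239 → min 52896 | M₂..M₄: k=2: 0+50460+24·29·60=92220; k=3: 20184+0+24·29·60=61944 → min 61944.
Top-level splits: k=1: (M₁..M₁)·(M₂..M₄) → 0+61944+47·24·60 = 129624; k=2: (M₁..M₂)·(M₃..M₄) → 32712+50460+47·29·60 = 164952; k=3: (M₁..M₃)·(M₄..M₄) → 52896+0+47·29·60 = 134676.
Best split is after M₁, i.e. k = 1.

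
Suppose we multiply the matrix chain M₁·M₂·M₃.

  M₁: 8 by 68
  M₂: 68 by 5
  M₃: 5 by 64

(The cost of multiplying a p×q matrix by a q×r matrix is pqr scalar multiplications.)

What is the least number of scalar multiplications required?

5280

Order (M₁·(M₂·M₃)): (M₂·M₃): 68×5 by 5×64 → 68×64, cost 68·5·64 = 21760; (M₁·(M₂·M₃)): 8×68 by 68×64 → 8×64, cost 8·68·64 = 34816; cumulative 56576. Total 56576.
Order ((M₁·M₂)·M₃): (M₁·M₂): 8×68 by 68×5 → 8×5, cost 8·68·5 = 2720; ((M₁·M₂)·M₃): 8×5 by 5×64 → 8×64, cost 8·5·64 = 2560; cumulative 5280. Total 5280.
Minimum: 5280.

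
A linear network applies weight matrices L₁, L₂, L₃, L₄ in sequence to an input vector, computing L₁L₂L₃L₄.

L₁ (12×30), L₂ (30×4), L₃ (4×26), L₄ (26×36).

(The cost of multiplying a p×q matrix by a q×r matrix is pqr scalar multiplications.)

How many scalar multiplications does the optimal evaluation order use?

Adjacent pairs: L₁L₂ = 12·30·4 = 1440; L₂L₃ = 30·4·26 = 3120; L₃L₄ = 4·26·36 = 3744.
Length 3: L₁..L₃: k=1: 0+3120+12·30·26=12480; k=2: 1440+0+12·4·26=2688 → min 2688 | L₂..L₄: k=2: 0+3744+30·4·36=8064; k=3: 3120+0+30·26·36=31200 → min 8064.
Length 4: L₁..L₄: k=1: 0+8064+12·30·36=21024; k=2: 1440+3744+12·4·36=6912; k=3: 2688+0+12·26·36=13920 → min 6912.
Optimal order: ((L₁L₂)(L₃L₄)) with cost 6912.

6912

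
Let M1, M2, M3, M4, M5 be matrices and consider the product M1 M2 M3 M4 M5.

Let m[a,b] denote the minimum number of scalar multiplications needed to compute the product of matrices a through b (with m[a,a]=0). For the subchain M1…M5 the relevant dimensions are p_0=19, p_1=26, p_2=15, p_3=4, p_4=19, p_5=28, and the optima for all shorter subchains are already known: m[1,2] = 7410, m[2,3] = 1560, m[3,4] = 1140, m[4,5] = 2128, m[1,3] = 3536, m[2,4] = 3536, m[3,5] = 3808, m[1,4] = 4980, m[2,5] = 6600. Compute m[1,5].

m[1,5] = min over k∈[1,4] of m[1,k]+m[k+1,5]+p_{0}·p_k·p_{5}.
k=1: 0 + 6600 + 19·26·28 = 20432; k=2: 7410 + 3808 + 19·15·28 = 19198; k=3: 3536 + 2128 + 19·4·28 = 7792; k=4: 4980 + 0 + 19·19·28 = 15088.
Minimum: 7792 at k=3.

7792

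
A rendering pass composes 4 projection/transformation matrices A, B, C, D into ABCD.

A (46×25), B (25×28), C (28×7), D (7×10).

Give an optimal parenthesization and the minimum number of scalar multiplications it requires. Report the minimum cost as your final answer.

16170

Adjacent pairs: AB = 46·25·28 = 32200; BC = 25·28·7 = 4900; CD = 28·7·10 = 1960.
Length 3: A..C: k=1: 0+4900+46·25·7=12950; k=2: 32200+0+46·28·7=41216 → min 12950 | B..D: k=2: 0+1960+25·28·10=8960; k=3: 4900+0+25·7·10=6650 → min 6650.
Length 4: A..D: k=1: 0+6650+46·25·10=18150; k=2: 32200+1960+46·28·10=47040; k=3: 12950+0+46·7·10=16170 → min 16170.
Optimal parenthesization: ((A(BC))D) with cost 16170.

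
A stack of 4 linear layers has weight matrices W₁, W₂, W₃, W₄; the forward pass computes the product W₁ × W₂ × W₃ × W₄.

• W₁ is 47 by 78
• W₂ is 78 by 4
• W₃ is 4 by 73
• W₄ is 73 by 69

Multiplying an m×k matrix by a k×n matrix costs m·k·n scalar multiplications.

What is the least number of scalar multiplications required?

47784

Adjacent pairs: W₁W₂ = 47·78·4 = 14664; W₂W₃ = 78·4·73 = 22776; W₃W₄ = 4·73·69 = 20148.
Length 3: W₁..W₃: k=1: 0+22776+47·78·73=290394; k=2: 14664+0+47·4·73=28388 → min 28388 | W₂..W₄: k=2: 0+20148+78·4·69=41676; k=3: 22776+0+78·73·69=415662 → min 41676.
Length 4: W₁..W₄: k=1: 0+41676+47·78·69=294630; k=2: 14664+20148+47·4·69=47784; k=3: 28388+0+47·73·69=265127 → min 47784.
Optimal order: ((W₁ × W₂) × (W₃ × W₄)) with cost 47784.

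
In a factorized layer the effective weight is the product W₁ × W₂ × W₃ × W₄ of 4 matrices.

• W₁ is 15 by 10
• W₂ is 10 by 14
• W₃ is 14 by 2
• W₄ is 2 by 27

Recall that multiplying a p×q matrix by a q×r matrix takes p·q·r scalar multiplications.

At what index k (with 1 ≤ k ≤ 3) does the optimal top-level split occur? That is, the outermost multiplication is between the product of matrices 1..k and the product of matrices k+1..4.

3

Adjacent pairs: W₁W₂ = 15·10·14 = 2100; W₂W₃ = 10·14·2 = 280; W₃W₄ = 14·2·27 = 756.
Length 3: W₁..W₃: k=1: 0+280+15·10·2=580; k=2: 2100+0+15·14·2=2520 → min 580 | W₂..W₄: k=2: 0+756+10·14·27=4536; k=3: 280+0+10·2·27=820 → min 820.
Top-level splits: k=1: (W₁..W₁)·(W₂..W₄) → 0+820+15·10·27 = 4870; k=2: (W₁..W₂)·(W₃..W₄) → 2100+756+15·14·27 = 8526; k=3: (W₁..W₃)·(W₄..W₄) → 580+0+15·2·27 = 1390.
Best split is after W₃, i.e. k = 3.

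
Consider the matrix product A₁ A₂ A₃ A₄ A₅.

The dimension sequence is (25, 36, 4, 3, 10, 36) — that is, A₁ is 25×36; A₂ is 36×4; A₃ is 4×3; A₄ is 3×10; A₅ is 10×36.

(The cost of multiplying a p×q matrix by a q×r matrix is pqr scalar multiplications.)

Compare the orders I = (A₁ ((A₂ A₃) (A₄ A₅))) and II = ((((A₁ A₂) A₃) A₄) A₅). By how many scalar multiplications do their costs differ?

24150

Order I = (A₁ ((A₂ A₃) (A₄ A₅))): (A₂ A₃): 36×4 by 4×3 → 36×3, cost 36·4·3 = 432; (A₄ A₅): 3×10 by 10×36 → 3×36, cost 3·10·36 = 1080; ((A₂ A₃) (A₄ A₅)): 36×3 by 3×36 → 36×36, cost 36·3·36 = 3888; cumulative 5400; (A₁ ((A₂ A₃) (A₄ A₅))): 25×36 by 36×36 → 25×36, cost 25·36·36 = 32400; cumulative 37800. Total 37800.
Order II = ((((A₁ A₂) A₃) A₄) A₅): (A₁ A₂): 25×36 by 36×4 → 25×4, cost 25·36·4 = 3600; ((A₁ A₂) A₃): 25×4 by 4×3 → 25×3, cost 25·4·3 = 300; cumulative 3900; (((A₁ A₂) A₃) A₄): 25×3 by 3×10 → 25×10, cost 25·3·10 = 750; cumulative 4650; ((((A₁ A₂) A₃) A₄) A₅): 25×10 by 10×36 → 25×36, cost 25·10·36 = 9000; cumulative 13650. Total 13650.
Difference: |37800 − 13650| = 24150.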